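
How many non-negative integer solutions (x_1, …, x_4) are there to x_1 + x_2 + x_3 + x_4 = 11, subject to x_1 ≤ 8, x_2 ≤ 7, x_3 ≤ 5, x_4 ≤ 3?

162

Ignoring the caps, the number of non-negative solutions to x_1+…+x_4 = 11 is C(14,3) = 364.
Subtract solutions that violate a single cap (substitute x_i' = x_i − (cap_i+1)): x_1 ≥ 9 gives C(5,3) = 10; x_2 ≥ 8 gives C(6,3) = 20; x_3 ≥ 6 gives C(8,3) = 56; x_4 ≥ 4 gives C(10,3) = 120. Together 206.
Add back pairs where two caps are both exceeded: 0 + 0 + 0 + 0 + 0 + 4 = 4.
By inclusion–exclusion the count is 364 − 206 + 4 = 162.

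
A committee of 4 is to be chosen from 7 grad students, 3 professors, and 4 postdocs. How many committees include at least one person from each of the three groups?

462

Total 4-person selections from all 14: C(14,4) = 1001.
Selections missing a whole group: no grad students → C(7,4) = 35; no professors → C(11,4) = 330; no postdocs → C(10,4) = 210.
Add back selections omitting two groups (i.e. drawn from a single group): C(7,4) + C(3,4) + C(4,4) = 36.
By inclusion–exclusion: 1001 − 575 + 36 = 462.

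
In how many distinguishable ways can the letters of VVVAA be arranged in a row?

10

The 5 letters of VVVAA have repeats: A appearing twice and V appearing 3 times.
So there are 5! / (3!·2!) = 10 distinguishable arrangements.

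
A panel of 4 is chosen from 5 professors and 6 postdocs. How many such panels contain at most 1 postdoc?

65

Split by how many postdocs are chosen (0 through 1).
Sum: C(6,0)·C(5,4) + C(6,1)·C(5,3) = 5 + 60 = 65.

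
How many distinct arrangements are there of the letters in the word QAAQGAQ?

Letter multiplicities in QAAQGAQ: A×3, G×1, Q×3.
The number of distinct arrangements is 7!/(3!·3!) = 5040/36 = 140.

140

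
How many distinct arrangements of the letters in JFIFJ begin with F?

With the first slot taken by F, it remains to arrange the other 4 letters (JIFJ).
Those 4 letters have J appearing twice, giving (4)!/(2!) = 12.

12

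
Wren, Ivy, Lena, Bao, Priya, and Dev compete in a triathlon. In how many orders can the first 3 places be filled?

120

This is an ordered selection of 3 from 6: P(6,3).
That gives 6 × 5 × 4 = 120.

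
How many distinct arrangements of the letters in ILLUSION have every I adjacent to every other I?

2520

Treat the 2 copies of I as a single block. The multiset to arrange is then {II, L, L, N, O, S, U}, 7 items in all.
That gives (7)!/(2!) = 2520 arrangements.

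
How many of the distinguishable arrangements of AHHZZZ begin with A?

10

With the first slot taken by A, it remains to arrange the other 5 letters (HHZZZ).
Those 5 letters have H appearing twice and Z appearing 3 times, giving (5)!/(3!·2!) = 10.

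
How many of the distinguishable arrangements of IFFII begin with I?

With the first slot taken by I, it remains to arrange the other 4 letters (FFII).
Those 4 letters have F appearing twice and I appearing twice, giving (4)!/(2!·2!) = 6.

6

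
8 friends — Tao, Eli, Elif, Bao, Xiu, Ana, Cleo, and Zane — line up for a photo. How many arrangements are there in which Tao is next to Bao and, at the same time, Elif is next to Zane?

Treat {Tao,Bao} as one block (2 orders) and {Elif,Zane} as another (2 orders).
That leaves 6 units to arrange: 2 × 2 × 6! = 4 × 720 = 2880.

2880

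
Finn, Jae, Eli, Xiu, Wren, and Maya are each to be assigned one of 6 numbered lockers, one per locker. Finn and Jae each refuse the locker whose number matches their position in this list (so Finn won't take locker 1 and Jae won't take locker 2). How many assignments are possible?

Let Aᵢ (for i ∈ {1, 2}) be the placements that put person i in their forbidden locker. Any j of these fix j positions, leaving (6−j)! ways to fill the rest, and there are C(2,j) ways to pick which j.
By inclusion–exclusion, the number of valid placements is Σ_{j=0}^{2} (−1)^j C(2,j)·(6−j)!.
Computing: 720 − 240 + 24 = 504.

504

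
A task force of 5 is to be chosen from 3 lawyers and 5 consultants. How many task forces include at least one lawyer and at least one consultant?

55

Total 5-person selections from all 8: C(8,5) = 56.
Selections missing a whole group: no lawyers → C(5,5) = 1; no consultants → C(3,5) = 0.
Both groups omitted at once is impossible, so 56 − 1 = 55.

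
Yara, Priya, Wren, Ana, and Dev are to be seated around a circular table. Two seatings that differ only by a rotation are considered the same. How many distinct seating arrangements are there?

Seat Yara anywhere (absorbing the rotational symmetry), then permute the other 4: (4)! = 24.

24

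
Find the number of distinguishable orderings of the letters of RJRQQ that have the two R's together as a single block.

Treat the 2 copies of R as a single block. The multiset to arrange is then {RR, J, Q, Q}, 4 items in all.
That gives (4)!/(2!) = 12 arrangements.

12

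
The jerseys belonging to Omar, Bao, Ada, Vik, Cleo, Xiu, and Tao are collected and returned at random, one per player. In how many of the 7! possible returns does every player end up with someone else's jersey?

1854

Count assignments avoiding every fixed point. For any j of the 7 players fixed to their old jersey, the other 7−j can be arranged in (7−j)! ways.
By inclusion–exclusion this is Σ_{j=0}^{7} (−1)^j C(7,j)·(7−j)!.
Computing: 5040 − 5040 + 2520 − 840 + 210 − 42 + 7 − 1 = 1854.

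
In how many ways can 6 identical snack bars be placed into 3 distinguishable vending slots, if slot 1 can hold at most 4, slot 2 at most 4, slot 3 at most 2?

By stars and bars, unrestricted non-negative solutions to x_1+…+x_3 = 6 number C(6+2,2) = 28.
Subtract solutions that violate a single cap (substitute x_i' = x_i − (cap_i+1)): x_1 ≥ 5 gives C(3,2) = 3; x_2 ≥ 5 gives C(3,2) = 3; x_3 ≥ 3 gives C(5,2) = 10. Together 16.
No two caps can be exceeded simultaneously, so the pair terms are all 0.
By inclusion–exclusion the count is 28 − 16 + 0 = 12.

12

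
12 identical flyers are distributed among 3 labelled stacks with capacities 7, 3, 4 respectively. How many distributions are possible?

Without the upper bounds there are C(14,2) = 91 ways to split 12 among 3 stacks.
Subtract solutions that violate a single cap (substitute x_i' = x_i − (cap_i+1)): x_1 ≥ 8 gives C(6,2) = 15; x_2 ≥ 4 gives C(10,2) = 45; x_3 ≥ 5 gives C(9,2) = 36. Together 96.
Add back pairs where two caps are both exceeded: 1 + 0 + 10 = 11.
By inclusion–exclusion the count is 91 − 96 + 11 = 6.

6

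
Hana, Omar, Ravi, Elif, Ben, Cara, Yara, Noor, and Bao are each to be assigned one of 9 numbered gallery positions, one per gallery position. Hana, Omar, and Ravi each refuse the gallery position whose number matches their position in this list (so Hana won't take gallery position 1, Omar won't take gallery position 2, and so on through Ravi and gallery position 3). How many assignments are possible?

256320

Let Aᵢ (for i ∈ {1, 2, 3}) be the placements that put person i in their forbidden gallery position. Any j of these fix j positions, leaving (9−j)! ways to fill the rest, and there are C(3,j) ways to pick which j.
By inclusion–exclusion, the number of valid placements is Σ_{j=0}^{3} (−1)^j C(3,j)·(9−j)!.
Computing: 362880 − 120960 + 15120 − 720 = 256320.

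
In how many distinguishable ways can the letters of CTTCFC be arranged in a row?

60

CTTCFC has 6 letters with C appearing 3 times and T appearing twice.
Dividing 6! = 720 by 3!·2! = 12 for the repeated letters gives 60.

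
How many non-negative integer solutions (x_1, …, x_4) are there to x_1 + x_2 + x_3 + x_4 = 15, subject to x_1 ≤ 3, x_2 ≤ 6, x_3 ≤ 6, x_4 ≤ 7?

By stars and bars, unrestricted non-negative solutions to x_1+…+x_4 = 15 number C(15+3,3) = 816.
Subtract solutions that violate a single cap (substitute x_i' = x_i − (cap_i+1)): x_1 ≥ 4 gives C(14,3) = 364; x_2 ≥ 7 gives C(11,3) = 165; x_3 ≥ 7 gives C(11,3) = 165; x_4 ≥ 8 gives C(10,3) = 120. Together 814.
Add back pairs where two caps are both exceeded: 35 + 35 + 20 + 4 + 1 + 1 = 96.
By inclusion–exclusion the count is 816 − 814 + 96 = 98.

98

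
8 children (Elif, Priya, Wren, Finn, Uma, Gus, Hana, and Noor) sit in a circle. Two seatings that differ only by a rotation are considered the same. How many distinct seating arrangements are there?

5040

Seat Elif anywhere (absorbing the rotational symmetry), then permute the other 7: (7)! = 5040.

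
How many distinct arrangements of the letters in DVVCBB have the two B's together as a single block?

Treat the 2 copies of B as a single block. The multiset to arrange is then {BB, C, D, V, V}, 5 items in all.
That gives (5)!/(2!) = 60 arrangements.

60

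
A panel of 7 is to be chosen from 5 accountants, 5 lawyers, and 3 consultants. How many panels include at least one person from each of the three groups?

1580

With no constraint there are C(13,7) = 1716 possible selections.
Subtract selections that omit an entire group: no accountants → C(8,7) = 8; no lawyers → C(8,7) = 8; no consultants → C(10,7) = 120.
Add back selections omitting two groups (i.e. drawn from a single group): C(5,7) + C(5,7) + C(3,7) = 0.
By inclusion–exclusion: 1716 − 136 + 0 = 1580.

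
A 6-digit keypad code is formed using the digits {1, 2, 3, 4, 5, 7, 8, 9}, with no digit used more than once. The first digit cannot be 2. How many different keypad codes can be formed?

The first digit has 8−1 = 7 choices (anything except 2).
The remaining 5 digits are filled from the other 7 symbols without repetition: 7 × 6 × 5 × 4 × 3 = 2520.
Total: 7 × 2520 = 17640.

17640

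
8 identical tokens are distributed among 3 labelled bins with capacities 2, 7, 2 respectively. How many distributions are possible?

Ignoring the caps, the number of non-negative solutions to x_1+…+x_3 = 8 is C(10,2) = 45.
Subtract solutions that violate a single cap (substitute x_i' = x_i − (cap_i+1)): x_1 ≥ 3 gives C(7,2) = 21; x_2 ≥ 8 gives C(2,2) = 1; x_3 ≥ 3 gives C(7,2) = 21. Together 43.
Add back pairs where two caps are both exceeded: 0 + 6 + 0 = 6.
By inclusion–exclusion the count is 45 − 43 + 6 = 8.

8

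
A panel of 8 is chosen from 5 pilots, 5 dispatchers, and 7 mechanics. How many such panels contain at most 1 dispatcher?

Split by how many dispatchers are chosen (0 through 1).
Sum: C(5,0)·C(12,8) + C(5,1)·C(12,7) = 495 + 3960 = 4455.

4455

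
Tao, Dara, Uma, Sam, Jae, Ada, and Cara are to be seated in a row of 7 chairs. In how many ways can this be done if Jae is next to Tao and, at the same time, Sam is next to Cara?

Treat {Jae,Tao} as one block (2 orders) and {Sam,Cara} as another (2 orders).
That leaves 5 units to arrange: 2 × 2 × 5! = 4 × 120 = 480.

480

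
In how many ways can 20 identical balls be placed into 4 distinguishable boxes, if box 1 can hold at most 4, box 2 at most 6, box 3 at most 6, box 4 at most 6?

Ignoring the caps, the number of non-negative solutions to x_1+…+x_4 = 20 is C(23,3) = 1771.
Subtract solutions that violate a single cap (substitute x_i' = x_i − (cap_i+1)): x_1 ≥ 5 gives C(18,3) = 816; x_2 ≥ 7 gives C(16,3) = 560; x_3 ≥ 7 gives C(16,3) = 560; x_4 ≥ 7 gives C(16,3) = 560. Together 2496.
Add back pairs where two caps are both exceeded: 165 + 165 + 165 + 84 + 84 + 84 = 747.
Subtract triples: 4 + 4 + 4 + 0 = 12.
By inclusion–exclusion the count is 1771 − 2496 + 747 − 12 = 10.

10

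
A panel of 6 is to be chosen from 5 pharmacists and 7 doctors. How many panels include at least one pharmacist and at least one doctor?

917

Total 6-person selections from all 12: C(12,6) = 924.
Subtract selections that omit an entire group: no pharmacists → C(7,6) = 7; no doctors → C(5,6) = 0.
Both groups omitted at once is impossible, so 924 − 7 = 917.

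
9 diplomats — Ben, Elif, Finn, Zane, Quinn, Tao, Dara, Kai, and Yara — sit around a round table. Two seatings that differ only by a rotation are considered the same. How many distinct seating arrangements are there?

40320

Fix one person's seat to break rotational symmetry; the remaining 8 people can be arranged in (8)! = 40320 ways.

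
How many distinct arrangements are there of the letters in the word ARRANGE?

ARRANGE has 7 letters with A appearing twice and R appearing twice.
Dividing 7! = 5040 by 2!·2! = 4 for the repeated letters gives 1260.

1260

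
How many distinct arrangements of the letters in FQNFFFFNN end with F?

280

Fix F in the last position and arrange the remaining 8 letters.
Those 8 letters have F appearing 4 times and N appearing 3 times, giving (8)!/(4!·3!) = 280.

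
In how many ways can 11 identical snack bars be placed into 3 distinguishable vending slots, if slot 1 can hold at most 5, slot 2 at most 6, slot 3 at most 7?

32

Ignoring the caps, the number of non-negative solutions to x_1+…+x_3 = 11 is C(13,2) = 78.
Subtract solutions that violate a single cap (substitute x_i' = x_i − (cap_i+1)): x_1 ≥ 6 gives C(7,2) = 21; x_2 ≥ 7 gives C(6,2) = 15; x_3 ≥ 8 gives C(5,2) = 10. Together 46.
No two caps can be exceeded simultaneously, so the pair terms are all 0.
By inclusion–exclusion the count is 78 − 46 + 0 = 32.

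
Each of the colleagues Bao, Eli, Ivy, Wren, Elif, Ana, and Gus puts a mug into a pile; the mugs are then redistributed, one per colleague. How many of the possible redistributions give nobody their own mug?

Let Aᵢ be the assignments in which colleague i gets their own mug. We want the size of the complement of A₁∪…∪A_7.
By inclusion–exclusion this is Σ_{j=0}^{7} (−1)^j C(7,j)·(7−j)!.
Computing: 5040 − 5040 + 2520 − 840 + 210 − 42 + 7 − 1 = 1854.

1854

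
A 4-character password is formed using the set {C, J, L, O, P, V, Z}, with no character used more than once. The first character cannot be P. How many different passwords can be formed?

720

The first character has 7−1 = 6 choices (anything except P).
The remaining 3 characters are filled from the other 6 symbols without repetition: 6 × 5 × 4 = 120.
Total: 6 × 120 = 720.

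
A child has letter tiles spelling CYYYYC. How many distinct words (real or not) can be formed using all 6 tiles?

CYYYYC has 6 letters with C appearing twice and Y appearing 4 times.
The number of distinct arrangements is 6!/(4!·2!) = 720/48 = 15.

15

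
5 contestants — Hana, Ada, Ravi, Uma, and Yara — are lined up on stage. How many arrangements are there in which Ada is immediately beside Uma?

Place the 3 others and the Ada-Uma pair as 4 objects in a line; the pair has 2 internal arrangements.
So the count is 2·(4)! = 48.

48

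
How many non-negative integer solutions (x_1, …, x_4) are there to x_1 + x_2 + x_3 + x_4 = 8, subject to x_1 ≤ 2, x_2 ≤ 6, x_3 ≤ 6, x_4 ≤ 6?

97

Without the upper bounds there are C(11,3) = 165 ways to split 8 among 4 variables.
Subtract solutions that violate a single cap (substitute x_i' = x_i − (cap_i+1)): x_1 ≥ 3 gives C(8,3) = 56; x_2 ≥ 7 gives C(4,3) = 4; x_3 ≥ 7 gives C(4,3) = 4; x_4 ≥ 7 gives C(4,3) = 4. Together 68.
No two caps can be exceeded simultaneously, so the pair terms are all 0.
By inclusion–exclusion the count is 165 − 68 + 0 = 97.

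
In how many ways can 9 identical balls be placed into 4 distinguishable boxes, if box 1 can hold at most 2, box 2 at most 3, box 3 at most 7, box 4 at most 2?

By stars and bars, unrestricted non-negative solutions to x_1+…+x_4 = 9 number C(9+3,3) = 220.
Subtract solutions that violate a single cap (substitute x_i' = x_i − (cap_i+1)): x_1 ≥ 3 gives C(9,3) = 84; x_2 ≥ 4 gives C(8,3) = 56; x_3 ≥ 8 gives C(4,3) = 4; x_4 ≥ 3 gives C(9,3) = 84. Together 228.
Add back pairs where two caps are both exceeded: 10 + 0 + 20 + 0 + 10 + 0 = 40.
By inclusion–exclusion the count is 220 − 228 + 40 = 32.

32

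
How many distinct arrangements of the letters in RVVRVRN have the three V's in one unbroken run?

Treat the 3 copies of V as a single block. The multiset to arrange is then {VVV, N, R, R, R}, 5 items in all.
That gives (5)!/(3!) = 20 arrangements.

20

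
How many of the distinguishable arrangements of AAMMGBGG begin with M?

420

With the first slot taken by M, it remains to arrange the other 7 letters (AAMGBGG).
Those 7 letters have A appearing twice and G appearing 3 times, giving (7)!/(3!·2!) = 420.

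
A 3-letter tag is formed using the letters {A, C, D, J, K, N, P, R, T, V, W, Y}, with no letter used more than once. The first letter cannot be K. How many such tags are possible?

The first letter has 12−1 = 11 choices (anything except K).
The remaining 2 letters are filled from the other 11 symbols without repetition: 11 × 10 = 110.
Total: 11 × 110 = 1210.

1210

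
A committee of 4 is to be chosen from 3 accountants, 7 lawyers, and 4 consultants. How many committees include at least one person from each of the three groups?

Unrestricted: C(14,4) = 1001 ways to pick any 4 of the 14.
Selections missing a whole group: no accountants → C(11,4) = 330; no lawyers → C(7,4) = 35; no consultants → C(10,4) = 210.
Add back selections omitting two groups (i.e. drawn from a single group): C(3,4) + C(7,4) + C(4,4) = 36.
By inclusion–exclusion: 1001 − 575 + 36 = 462.

462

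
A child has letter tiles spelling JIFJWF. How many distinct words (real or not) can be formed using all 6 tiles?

180

JIFJWF has 6 letters with F appearing twice and J appearing twice.
So there are 6! / (2!·2!) = 180 distinguishable arrangements.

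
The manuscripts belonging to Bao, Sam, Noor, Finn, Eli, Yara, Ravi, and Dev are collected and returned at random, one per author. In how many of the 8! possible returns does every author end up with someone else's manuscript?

14833

Let Aᵢ be the assignments in which author i gets their own manuscript. We want the size of the complement of A₁∪…∪A_8.
By inclusion–exclusion this is Σ_{j=0}^{8} (−1)^j C(8,j)·(8−j)!.
Computing: 40320 − 40320 + 20160 − 6720 + 1680 − 336 + 56 − 8 + 1 = 14833.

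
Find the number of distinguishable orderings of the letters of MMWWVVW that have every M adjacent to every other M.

60

Treat the 2 copies of M as a single block. The multiset to arrange is then {MM, V, V, W, W, W}, 6 items in all.
That gives (6)!/(3!·2!) = 60 arrangements.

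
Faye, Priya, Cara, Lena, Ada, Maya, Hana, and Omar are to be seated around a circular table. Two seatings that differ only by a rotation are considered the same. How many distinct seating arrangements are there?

Seat Faye anywhere (absorbing the rotational symmetry), then permute the other 7: (7)! = 5040.

5040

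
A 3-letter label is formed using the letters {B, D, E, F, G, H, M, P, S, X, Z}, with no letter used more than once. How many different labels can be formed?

With no repetition, fill the 3 letters in order: 11 choices, then 10, down to 9.
11 × 10 × 9 = 990.

990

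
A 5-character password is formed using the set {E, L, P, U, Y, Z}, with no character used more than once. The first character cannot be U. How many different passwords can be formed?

The first character has 6−1 = 5 choices (anything except U).
The remaining 4 characters are filled from the other 5 symbols without repetition: 5 × 4 × 3 × 2 = 120.
Total: 5 × 120 = 600.

600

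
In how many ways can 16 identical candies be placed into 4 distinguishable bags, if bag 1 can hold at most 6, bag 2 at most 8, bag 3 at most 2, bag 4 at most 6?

64

Ignoring the caps, the number of non-negative solutions to x_1+…+x_4 = 16 is C(19,3) = 969.
Subtract solutions that violate a single cap (substitute x_i' = x_i − (cap_i+1)): x_1 ≥ 7 gives C(12,3) = 220; x_2 ≥ 9 gives C(10,3) = 120; x_3 ≥ 3 gives C(16,3) = 560; x_4 ≥ 7 gives C(12,3) = 220. Together 1120.
Add back pairs where two caps are both exceeded: 1 + 84 + 10 + 35 + 1 + 84 = 215.
By inclusion–exclusion the count is 969 − 1120 + 215 = 64.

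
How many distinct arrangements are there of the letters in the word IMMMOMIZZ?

3780

Letter multiplicities in IMMMOMIZZ: I×2, M×4, O×1, Z×2.
Dividing 9! = 362880 by 4!·2!·2! = 96 for the repeated letters gives 3780.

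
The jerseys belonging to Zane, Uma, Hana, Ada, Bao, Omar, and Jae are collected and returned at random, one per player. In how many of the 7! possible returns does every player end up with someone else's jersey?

1854

Let Aᵢ be the assignments in which player i gets their old jersey. We want the size of the complement of A₁∪…∪A_7.
By inclusion–exclusion this is Σ_{j=0}^{7} (−1)^j C(7,j)·(7−j)!.
Computing: 5040 − 5040 + 2520 − 840 + 210 − 42 + 7 − 1 = 1854.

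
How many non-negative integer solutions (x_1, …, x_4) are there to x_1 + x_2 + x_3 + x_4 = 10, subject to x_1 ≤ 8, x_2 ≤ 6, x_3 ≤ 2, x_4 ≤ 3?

By stars and bars, unrestricted non-negative solutions to x_1+…+x_4 = 10 number C(10+3,3) = 286.
Subtract solutions that violate a single cap (substitute x_i' = x_i − (cap_i+1)): x_1 ≥ 9 gives C(4,3) = 4; x_2 ≥ 7 gives C(6,3) = 20; x_3 ≥ 3 gives C(10,3) = 120; x_4 ≥ 4 gives C(9,3) = 84. Together 228.
Add back pairs where two caps are both exceeded: 0 + 0 + 0 + 1 + 0 + 20 = 21.
By inclusion–exclusion the count is 286 − 228 + 21 = 79.

79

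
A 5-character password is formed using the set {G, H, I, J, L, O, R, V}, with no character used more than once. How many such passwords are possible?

6720

Choose and order 5 of the 8 symbols: the first character has 8 options, the next 7, and so on down to 4.
8 × 7 × 6 × 5 × 4 = 6720.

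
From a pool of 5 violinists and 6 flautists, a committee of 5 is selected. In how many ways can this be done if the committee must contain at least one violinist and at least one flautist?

With no constraint there are C(11,5) = 462 possible selections.
Subtract selections that omit an entire group: no violinists → C(6,5) = 6; no flautists → C(5,5) = 1.
Both groups omitted at once is impossible, so 462 − 7 = 455.

455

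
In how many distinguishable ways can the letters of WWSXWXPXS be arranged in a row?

5040

Letter multiplicities in WWSXWXPXS: P×1, S×2, W×3, X×3.
So there are 9! / (3!·3!·2!) = 5040 distinguishable arrangements.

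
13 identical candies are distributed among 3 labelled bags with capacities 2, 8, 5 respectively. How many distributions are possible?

Ignoring the caps, the number of non-negative solutions to x_1+…+x_3 = 13 is C(15,2) = 105.
Subtract solutions that violate a single cap (substitute x_i' = x_i − (cap_i+1)): x_1 ≥ 3 gives C(12,2) = 66; x_2 ≥ 9 gives C(6,2) = 15; x_3 ≥ 6 gives C(9,2) = 36. Together 117.
Add back pairs where two caps are both exceeded: 3 + 15 + 0 = 18.
By inclusion–exclusion the count is 105 − 117 + 18 = 6.

6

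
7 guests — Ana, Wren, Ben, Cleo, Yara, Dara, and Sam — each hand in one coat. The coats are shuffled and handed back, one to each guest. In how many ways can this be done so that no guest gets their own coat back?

1854

This is the derangement count D_7: permutations of 7 items with no fixed point.
By inclusion–exclusion this is Σ_{j=0}^{7} (−1)^j C(7,j)·(7−j)!.
Computing: 5040 − 5040 + 2520 − 840 + 210 − 42 + 7 − 1 = 1854.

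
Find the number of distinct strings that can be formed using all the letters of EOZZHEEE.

840

EOZZHEEE has 8 letters with E appearing 4 times and Z appearing twice.
Dividing 8! = 40320 by 4!·2! = 48 for the repeated letters gives 840.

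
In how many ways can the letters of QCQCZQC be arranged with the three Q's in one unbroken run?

Treat the 3 copies of Q as a single block. The multiset to arrange is then {QQQ, C, C, C, Z}, 5 items in all.
That gives (5)!/(3!) = 20 arrangements.

20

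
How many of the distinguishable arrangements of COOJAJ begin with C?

30

Fix C in the first position and arrange the remaining 5 letters.
Those 5 letters have J appearing twice and O appearing twice, giving (5)!/(2!·2!) = 30.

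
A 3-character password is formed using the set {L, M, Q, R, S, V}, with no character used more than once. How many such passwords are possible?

120

This is a permutation of 3 out of 6: P(6,3) = 6!/3!.
6 × 5 × 4 = 120.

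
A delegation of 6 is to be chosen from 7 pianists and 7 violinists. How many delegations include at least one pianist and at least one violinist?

With no constraint there are C(14,6) = 3003 possible selections.
Selections missing a whole group: no pianists → C(7,6) = 7; no violinists → C(7,6) = 7.
Both groups omitted at once is impossible, so 3003 − 14 = 2989.

2989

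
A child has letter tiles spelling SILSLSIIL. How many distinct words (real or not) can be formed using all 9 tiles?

1680

The 9 letters of SILSLSIIL have repeats: I appearing 3 times, L appearing 3 times, and S appearing 3 times.
Dividing 9! = 362880 by 3!·3!·3! = 216 for the repeated letters gives 1680.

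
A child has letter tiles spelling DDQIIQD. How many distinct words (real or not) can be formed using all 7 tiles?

DDQIIQD has 7 letters with D appearing 3 times, I appearing twice, and Q appearing twice.
The number of distinct arrangements is 7!/(3!·2!·2!) = 5040/24 = 210.

210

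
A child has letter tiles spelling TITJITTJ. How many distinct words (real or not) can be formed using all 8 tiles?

420

Letter multiplicities in TITJITTJ: I×2, J×2, T×4.
So there are 8! / (4!·2!·2!) = 420 distinguishable arrangements.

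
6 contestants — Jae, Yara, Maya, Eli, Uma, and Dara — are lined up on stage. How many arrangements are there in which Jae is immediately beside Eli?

240

Place the 4 others and the Jae-Eli pair as 5 objects in a line; the pair has 2 internal arrangements.
So the count is 2·(5)! = 240.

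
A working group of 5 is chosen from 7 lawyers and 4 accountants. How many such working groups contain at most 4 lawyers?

441

Split by how many lawyers are chosen (0 through 4).
Sum: C(7,0)·C(4,5) + C(7,1)·C(4,4) + C(7,2)·C(4,3) + C(7,3)·C(4,2) + C(7,4)·C(4,1) = 0 + 7 + 84 + 210 + 140 = 441.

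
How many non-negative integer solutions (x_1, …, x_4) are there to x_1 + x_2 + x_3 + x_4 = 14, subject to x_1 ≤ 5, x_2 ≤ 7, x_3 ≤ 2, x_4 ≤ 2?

10

Ignoring the caps, the number of non-negative solutions to x_1+…+x_4 = 14 is C(17,3) = 680.
Subtract solutions that violate a single cap (substitute x_i' = x_i − (cap_i+1)): x_1 ≥ 6 gives C(11,3) = 165; x_2 ≥ 8 gives C(9,3) = 84; x_3 ≥ 3 gives C(14,3) = 364; x_4 ≥ 3 gives C(14,3) = 364. Together 977.
Add back pairs where two caps are both exceeded: 1 + 56 + 56 + 20 + 20 + 165 = 318.
Subtract triples: 0 + 0 + 10 + 1 = 11.
By inclusion–exclusion the count is 680 − 977 + 318 − 11 = 10.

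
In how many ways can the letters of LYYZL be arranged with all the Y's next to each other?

12

Treat the 2 copies of Y as a single block. The multiset to arrange is then {YY, L, L, Z}, 4 items in all.
That gives (4)!/(2!) = 12 arrangements.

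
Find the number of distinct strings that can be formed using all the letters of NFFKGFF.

NFFKGFF has 7 letters with F appearing 4 times.
The number of distinct arrangements is 7!/(4!) = 5040/24 = 210.

210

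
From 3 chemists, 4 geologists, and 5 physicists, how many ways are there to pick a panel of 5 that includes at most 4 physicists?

791

Split by how many physicists are chosen (0 through 4).
Sum: C(5,0)·C(7,5) + C(5,1)·C(7,4) + C(5,2)·C(7,3) + C(5,3)·C(7,2) + C(5,4)·C(7,1) = 21 + 175 + 350 + 210 + 35 = 791.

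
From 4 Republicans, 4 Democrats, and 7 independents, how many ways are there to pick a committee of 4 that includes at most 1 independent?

462

Split by how many independents are chosen (0 through 1).
Sum: C(7,0)·C(8,4) + C(7,1)·C(8,3) = 70 + 392 = 462.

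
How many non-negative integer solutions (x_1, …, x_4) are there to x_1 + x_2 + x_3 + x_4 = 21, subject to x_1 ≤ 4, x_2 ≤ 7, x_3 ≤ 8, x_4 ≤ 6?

By stars and bars, unrestricted non-negative solutions to x_1+…+x_4 = 21 number C(21+3,3) = 2024.
Subtract solutions that violate a single cap (substitute x_i' = x_i − (cap_i+1)): x_1 ≥ 5 gives C(19,3) = 969; x_2 ≥ 8 gives C(16,3) = 560; x_3 ≥ 9 gives C(15,3) = 455; x_4 ≥ 7 gives C(17,3) = 680. Together 2664.
Add back pairs where two caps are both exceeded: 165 + 120 + 220 + 35 + 84 + 56 = 680.
Subtract triples: 0 + 4 + 1 + 0 = 5.
By inclusion–exclusion the count is 2024 − 2664 + 680 − 5 = 35.

35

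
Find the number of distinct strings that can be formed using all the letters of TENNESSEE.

3780

Letter multiplicities in TENNESSEE: E×4, N×2, S×2, T×1.
The number of distinct arrangements is 9!/(4!·2!·2!) = 362880/96 = 3780.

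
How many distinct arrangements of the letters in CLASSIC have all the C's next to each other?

360

Treat the 2 copies of C as a single block. The multiset to arrange is then {CC, A, I, L, S, S}, 6 items in all.
That gives (6)!/(2!) = 360 arrangements.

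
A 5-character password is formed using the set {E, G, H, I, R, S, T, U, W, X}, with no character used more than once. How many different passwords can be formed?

Choose and order 5 of the 10 symbols: the first character has 10 options, the next 9, and so on down to 6.
That product is 10 × 9 × 8 × 7 × 6 = 30240.

30240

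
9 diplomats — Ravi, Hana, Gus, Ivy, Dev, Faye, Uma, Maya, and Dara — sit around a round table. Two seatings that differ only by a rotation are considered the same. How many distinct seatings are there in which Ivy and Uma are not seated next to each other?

30240

All circular seatings of 9 people number (8)! = 40320.
Those with Ivy next to Uma: fuse the pair into one unit and seat 8 units around a circle — 2·(7)! = 10080.
Subtracting, 40320 − 10080 = 30240.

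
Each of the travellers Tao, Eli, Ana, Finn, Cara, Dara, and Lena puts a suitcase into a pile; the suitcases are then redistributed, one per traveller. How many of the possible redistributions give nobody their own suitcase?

Count assignments avoiding every fixed point. For any j of the 7 travellers fixed to their own suitcase, the other 7−j can be arranged in (7−j)! ways.
By inclusion–exclusion this is Σ_{j=0}^{7} (−1)^j C(7,j)·(7−j)!.
Computing: 5040 − 5040 + 2520 − 840 + 210 − 42 + 7 − 1 = 1854.

1854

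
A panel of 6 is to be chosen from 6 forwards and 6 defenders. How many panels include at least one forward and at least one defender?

922

With no constraint there are C(12,6) = 924 possible selections.
Selections missing a whole group: no forwards → C(6,6) = 1; no defenders → C(6,6) = 1.
Both groups omitted at once is impossible, so 924 − 2 = 922.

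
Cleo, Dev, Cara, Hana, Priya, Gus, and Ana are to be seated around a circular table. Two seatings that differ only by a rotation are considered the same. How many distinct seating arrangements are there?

720

Around a circle, 7 distinct people have 7!/7 = (6)! = 720 rotationally distinct seatings.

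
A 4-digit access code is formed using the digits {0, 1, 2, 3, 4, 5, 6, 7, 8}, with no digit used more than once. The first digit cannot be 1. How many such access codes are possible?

The first digit has 9−1 = 8 choices (anything except 1).
The remaining 3 digits are filled from the other 8 symbols without repetition: 8 × 7 × 6 = 336.
Total: 8 × 336 = 2688.

2688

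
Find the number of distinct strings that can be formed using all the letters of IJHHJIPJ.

1680

IJHHJIPJ has 8 letters with H appearing twice, I appearing twice, and J appearing 3 times.
The number of distinct arrangements is 8!/(3!·2!·2!) = 40320/24 = 1680.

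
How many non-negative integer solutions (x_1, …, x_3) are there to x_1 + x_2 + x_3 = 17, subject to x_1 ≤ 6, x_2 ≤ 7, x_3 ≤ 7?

10

Ignoring the caps, the number of non-negative solutions to x_1+…+x_3 = 17 is C(19,2) = 171.
Subtract solutions that violate a single cap (substitute x_i' = x_i − (cap_i+1)): x_1 ≥ 7 gives C(12,2) = 66; x_2 ≥ 8 gives C(11,2) = 55; x_3 ≥ 8 gives C(11,2) = 55. Together 176.
Add back pairs where two caps are both exceeded: 6 + 6 + 3 = 15.
By inclusion–exclusion the count is 171 − 176 + 15 = 10.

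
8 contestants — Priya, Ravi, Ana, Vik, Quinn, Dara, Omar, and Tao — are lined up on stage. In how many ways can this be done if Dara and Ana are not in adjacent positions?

There are 8! = 40320 arrangements in all. If Dara and Ana are adjacent, merging them into one block gives 2·(7)! = 10080 arrangements.
Complementary counting: 40320 − 10080 = 30240.

30240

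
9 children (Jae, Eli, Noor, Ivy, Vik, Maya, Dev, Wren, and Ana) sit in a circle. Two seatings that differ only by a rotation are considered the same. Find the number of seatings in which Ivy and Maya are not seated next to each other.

30240

All circular seatings of 9 people number (8)! = 40320.
Those with Ivy next to Maya: fuse the pair into one unit and seat 8 units around a circle — 2·(7)! = 10080.
Subtracting, 40320 − 10080 = 30240.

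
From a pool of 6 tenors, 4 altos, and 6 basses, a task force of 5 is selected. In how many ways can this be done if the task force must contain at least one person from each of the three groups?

With no constraint there are C(16,5) = 4368 possible selections.
Selections missing a whole group: no tenors → C(10,5) = 252; no altos → C(12,5) = 792; no basses → C(10,5) = 252.
Add back selections omitting two groups (i.e. drawn from a single group): C(6,5) + C(4,5) + C(6,5) = 12.
By inclusion–exclusion: 4368 − 1296 + 12 = 3084.

3084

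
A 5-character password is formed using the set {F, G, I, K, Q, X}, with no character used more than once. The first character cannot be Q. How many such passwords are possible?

600

The first character has 6−1 = 5 choices (anything except Q).
The remaining 4 characters are filled from the other 5 symbols without repetition: 5 × 4 × 3 × 2 = 120.
Total: 5 × 120 = 600.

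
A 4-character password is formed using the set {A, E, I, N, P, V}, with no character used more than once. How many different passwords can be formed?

Choose and order 4 of the 6 symbols: the first character has 6 options, the next 5, then 4, 3.
That product is 6 × 5 × 4 × 3 = 360.

360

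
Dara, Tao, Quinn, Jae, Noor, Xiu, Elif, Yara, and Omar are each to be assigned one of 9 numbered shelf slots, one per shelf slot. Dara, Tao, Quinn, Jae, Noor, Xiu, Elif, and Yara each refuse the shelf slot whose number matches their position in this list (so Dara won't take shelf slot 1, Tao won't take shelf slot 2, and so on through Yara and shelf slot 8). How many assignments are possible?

148329

Let Aᵢ (for 1 ≤ i ≤ 8) be the placements that put person i in their forbidden shelf slot. Any j of these fix j positions, leaving (9−j)! ways to fill the rest, and there are C(8,j) ways to pick which j.
By inclusion–exclusion, the number of valid placements is Σ_{j=0}^{8} (−1)^j C(8,j)·(9−j)!.
Computing: 362880 − 322560 + 141120 − 40320 + 8400 − 1344 + 168 − 16 + 1 = 148329.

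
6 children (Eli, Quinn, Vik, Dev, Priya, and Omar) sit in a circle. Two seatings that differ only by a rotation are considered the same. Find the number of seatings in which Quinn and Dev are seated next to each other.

Treat {Quinn, Dev} as one unit (2 internal orders) and seat the resulting 5 units around the table: (4)! circular arrangements.
So 2 × (4)! = 2 × 24 = 48.

48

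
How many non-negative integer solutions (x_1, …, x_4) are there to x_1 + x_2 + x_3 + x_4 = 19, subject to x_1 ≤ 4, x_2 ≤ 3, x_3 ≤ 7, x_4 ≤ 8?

By stars and bars, unrestricted non-negative solutions to x_1+…+x_4 = 19 number C(19+3,3) = 1540.
Subtract solutions that violate a single cap (substitute x_i' = x_i − (cap_i+1)): x_1 ≥ 5 gives C(17,3) = 680; x_2 ≥ 4 gives C(18,3) = 816; x_3 ≥ 8 gives C(14,3) = 364; x_4 ≥ 9 gives C(13,3) = 286. Together 2146.
Add back pairs where two caps are both exceeded: 286 + 84 + 56 + 120 + 84 + 10 = 640.
Subtract triples: 10 + 4 + 0 + 0 = 14.
By inclusion–exclusion the count is 1540 − 2146 + 640 − 14 = 20.

20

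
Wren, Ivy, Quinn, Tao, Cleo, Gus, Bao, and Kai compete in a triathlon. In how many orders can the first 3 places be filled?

There are 8 choices for 1st place, 7 for 2nd, and 6 for 3rd.
That gives 8 × 7 × 6 = 336.

336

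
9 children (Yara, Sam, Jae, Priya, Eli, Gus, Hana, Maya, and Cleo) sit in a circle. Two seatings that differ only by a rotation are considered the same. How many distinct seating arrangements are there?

Fix one person's seat to break rotational symmetry; the remaining 8 people can be arranged in (8)! = 40320 ways.

40320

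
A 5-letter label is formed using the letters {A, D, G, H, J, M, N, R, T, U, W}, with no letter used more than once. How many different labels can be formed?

55440

This is a permutation of 5 out of 11: P(11,5) = 11!/6!.
11 × 10 × 9 × 8 × 7 = 55440.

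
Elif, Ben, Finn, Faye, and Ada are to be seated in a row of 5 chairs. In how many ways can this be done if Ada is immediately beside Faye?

48

Glue Ada and Faye into one block (2 internal orders), leaving 4 units to arrange in a row.
That gives 2 × 4! = 2 × 24 = 48.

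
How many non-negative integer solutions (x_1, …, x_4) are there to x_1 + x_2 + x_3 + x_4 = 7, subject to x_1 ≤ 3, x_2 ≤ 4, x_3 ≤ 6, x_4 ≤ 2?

55

By stars and bars, unrestricted non-negative solutions to x_1+…+x_4 = 7 number C(7+3,3) = 120.
Subtract solutions that violate a single cap (substitute x_i' = x_i − (cap_i+1)): x_1 ≥ 4 gives C(6,3) = 20; x_2 ≥ 5 gives C(5,3) = 10; x_3 ≥ 7 gives C(3,3) = 1; x_4 ≥ 3 gives C(7,3) = 35. Together 66.
Add back pairs where two caps are both exceeded: 0 + 0 + 1 + 0 + 0 + 0 = 1.
By inclusion–exclusion the count is 120 − 66 + 1 = 55.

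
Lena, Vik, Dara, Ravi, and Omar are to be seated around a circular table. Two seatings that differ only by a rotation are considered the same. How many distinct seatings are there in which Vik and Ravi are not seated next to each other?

12

Without the restriction there are (4)! = 24 seatings.
Those with Vik next to Ravi: fuse the pair into one unit and seat 4 units around a circle — 2·(3)! = 12.
Subtracting, 24 − 12 = 12.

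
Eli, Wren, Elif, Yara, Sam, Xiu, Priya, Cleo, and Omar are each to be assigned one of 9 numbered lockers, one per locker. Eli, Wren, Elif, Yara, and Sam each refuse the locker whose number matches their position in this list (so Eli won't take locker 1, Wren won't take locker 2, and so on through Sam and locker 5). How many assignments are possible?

205056

Let Aᵢ (for 1 ≤ i ≤ 5) be the placements that put person i in their forbidden locker. Any j of these fix j positions, leaving (9−j)! ways to fill the rest, and there are C(5,j) ways to pick which j.
By inclusion–exclusion, the number of valid placements is Σ_{j=0}^{5} (−1)^j C(5,j)·(9−j)!.
Computing: 362880 − 201600 + 50400 − 7200 + 600 − 24 = 205056.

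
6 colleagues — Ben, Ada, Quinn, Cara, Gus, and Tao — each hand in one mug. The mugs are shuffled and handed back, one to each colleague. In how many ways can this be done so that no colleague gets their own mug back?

Count assignments avoiding every fixed point. For any j of the 6 colleagues fixed to their own mug, the other 6−j can be arranged in (6−j)! ways.
By inclusion–exclusion this is Σ_{j=0}^{6} (−1)^j C(6,j)·(6−j)!.
Computing: 720 − 720 + 360 − 120 + 30 − 6 + 1 = 265.

265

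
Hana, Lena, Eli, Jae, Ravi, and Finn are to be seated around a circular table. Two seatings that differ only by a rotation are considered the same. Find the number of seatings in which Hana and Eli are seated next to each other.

Treat {Hana, Eli} as one unit (2 internal orders) and seat the resulting 5 units around the table: (4)! circular arrangements.
So 2 × (4)! = 2 × 24 = 48.

48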